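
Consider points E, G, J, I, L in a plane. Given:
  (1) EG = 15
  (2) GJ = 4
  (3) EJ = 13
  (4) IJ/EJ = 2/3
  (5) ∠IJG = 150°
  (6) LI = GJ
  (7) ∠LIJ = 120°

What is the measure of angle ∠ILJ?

From the given relations: LI = GJ = 4; IJ = 2/3·EJ = 2/3·13 ≈ 8.67.
Step 1: By the law of cosines on triangle LIJ: LJ² = 4² + 8.67² − 2·4·8.67·cos(120°) = 125.78, so LJ ≈ 11.22.
Step 2: By the inverse law of cosines on triangle ILJ: cos(∠ILJ) = (4² + 11.22² − 8.67²) / (2·4·11.22) = 66.67/89.72 = 0.743, so ∠ILJ = 42.01°.

Therefore, the measure of angle ∠ILJ = 42.01°.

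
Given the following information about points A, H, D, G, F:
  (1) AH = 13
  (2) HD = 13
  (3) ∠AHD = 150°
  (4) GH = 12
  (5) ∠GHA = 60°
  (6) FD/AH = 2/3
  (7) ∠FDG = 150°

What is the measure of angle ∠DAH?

Step 1: By the law of cosines on triangle AHD: AD² = 13² + 13² − 2·13·13·cos(150°) = 630.72, so AD ≈ 25.11.
Step 2: By the inverse law of cosines on triangle DAH: cos(∠DAH) = (25.11² + 13² − 13²) / (2·25.11·13) = 630.72/652.97 = 0.9659, so ∠DAH = 15°.

Therefore, the measure of angle ∠DAH = 15°.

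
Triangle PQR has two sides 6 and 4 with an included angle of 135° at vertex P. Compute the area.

Area = (1/2)(6)(4) sin(135°) = (1/2)(6)(4)(sqrt(2)/2) = 6*sqrt(2)

6*sqrt(2)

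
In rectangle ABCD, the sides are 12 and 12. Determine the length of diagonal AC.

A rectangle's diagonal splits it into two right triangles, with the diagonal as the hypotenuse.
By the Pythagorean theorem, d^2 = 12^2 + 12^2 = 288.
Therefore d = sqrt(288) = 12*sqrt(2).

12*sqrt(2)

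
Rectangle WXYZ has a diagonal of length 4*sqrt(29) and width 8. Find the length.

The diagonal of a rectangle forms a right triangle with the two sides.
Rearranging the Pythagorean theorem: missing side = sqrt(d^2 - known^2).
= sqrt(464 - 64) = sqrt(400) = 20.

20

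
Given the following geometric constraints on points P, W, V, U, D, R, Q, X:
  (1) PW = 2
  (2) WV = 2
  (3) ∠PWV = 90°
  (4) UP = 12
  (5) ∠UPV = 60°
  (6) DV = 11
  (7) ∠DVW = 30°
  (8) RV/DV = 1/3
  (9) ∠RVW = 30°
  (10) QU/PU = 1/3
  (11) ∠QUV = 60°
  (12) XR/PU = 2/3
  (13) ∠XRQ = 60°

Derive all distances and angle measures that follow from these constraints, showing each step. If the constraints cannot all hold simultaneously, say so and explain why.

The constraints are consistent.

From the given relations:
  RV = 1/3·DV = 1/3·11 ≈ 3.67
  QU = 1/3·PU = 1/3·12 = 4
  XR = 2/3·PU = 2/3·12 = 8

Step 1: From PW = 2, WV = 2, and ∠PWV = 90°, by the law of cosines:
  PV² = PW² + WV² - 2·PW·WV·cos(90°) = 4 + 4 - 0 = 8
  PV = 2·√2

Step 2: From WV = 2, VD = 11, and ∠WVD = 30°, by the law of cosines:
  WD² = WV² + VD² - 2·WV·VD·cos(30°) = 4 + 121 - 38.11 = 86.89
  WD ≈ 9.32

Step 3: From WV = 2, VR = 3.67, and ∠WVR = 30°, by the law of cosines:
  WR² = WV² + VR² - 2·WV·VR·cos(30°) = 4 + 13.44 - 12.7 = 4.743
  WR ≈ 2.18

Step 4: From VP = 2·√2, PU = 12, and ∠VPU = 60°, by the law of cosines:
  VU² = VP² + PU² - 2·VP·PU·cos(60°) = 8 + 144 - 33.94 = 118.1
  VU ≈ 10.87

Step 5: From PV = 2·√2, PW = 2, VW = 2, by the inverse law of cosines:
  cos(∠VPW) = (PV² + PW² - VW²) / (2·PV·PW)
  ∠VPW = 45°

Step 6: From WD = 9.32, WV = 2, DV = 11, by the inverse law of cosines:
  cos(∠DWV) = (WD² + WV² - DV²) / (2·WD·WV)
  ∠DWV = 143.84°

Step 7: From WR = 2.18, WV = 2, RV = 3.67, by the inverse law of cosines:
  cos(∠RWV) = (WR² + WV² - RV²) / (2·WR·WV)
  ∠RWV = 122.67°

Step 8: From VP = 2·√2, VW = 2, PW = 2, by the inverse law of cosines:
  cos(∠PVW) = (VP² + VW² - PW²) / (2·VP·VW)
  ∠PVW = 45°

Step 9: From DV = 11, DW = 9.32, VW = 2, by the inverse law of cosines:
  cos(∠VDW) = (DV² + DW² - VW²) / (2·DV·DW)
  ∠VDW = 6.16°

Step 10: From RV = 3.67, RW = 2.18, VW = 2, by the inverse law of cosines:
  cos(∠VRW) = (RV² + RW² - VW²) / (2·RV·RW)
  ∠VRW = 27.33°

Step 11: From VU = 10.87, UQ = 4, and ∠VUQ = 60°, by the law of cosines:
  VQ² = VU² + UQ² - 2·VU·UQ·cos(60°) = 118.1 + 16 - 43.46 = 90.6
  VQ ≈ 9.52

Step 12: From VP = 2·√2, VU = 10.87, PU = 12, by the inverse law of cosines:
  cos(∠PVU) = (VP² + VU² - PU²) / (2·VP·VU)
  ∠PVU = 106.97°

Step 13: From UP = 12, UV = 10.87, PV = 2·√2, by the inverse law of cosines:
  cos(∠PUV) = (UP² + UV² - PV²) / (2·UP·UV)
  ∠PUV = 13.03°

Step 14: From VQ = 9.52, VU = 10.87, QU = 4, by the inverse law of cosines:
  cos(∠QVU) = (VQ² + VU² - QU²) / (2·VQ·VU)
  ∠QVU = 21.34°

Step 15: From QU = 4, QV = 9.52, UV = 10.87, by the inverse law of cosines:
  cos(∠UQV) = (QU² + QV² - UV²) / (2·QU·QV)
  ∠UQV = 98.66°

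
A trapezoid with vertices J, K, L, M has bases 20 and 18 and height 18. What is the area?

Area = (20 + 18) * 18 / 2 = 684 / 2 = 342

342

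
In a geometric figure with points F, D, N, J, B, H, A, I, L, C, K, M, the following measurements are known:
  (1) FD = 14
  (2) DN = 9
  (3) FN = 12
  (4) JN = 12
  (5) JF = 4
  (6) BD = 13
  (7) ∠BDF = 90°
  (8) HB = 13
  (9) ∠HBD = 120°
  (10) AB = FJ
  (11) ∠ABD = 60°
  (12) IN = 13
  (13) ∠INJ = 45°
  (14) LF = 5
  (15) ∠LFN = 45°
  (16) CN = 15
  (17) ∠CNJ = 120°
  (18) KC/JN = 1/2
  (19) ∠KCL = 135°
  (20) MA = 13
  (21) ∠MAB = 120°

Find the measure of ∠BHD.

Step 1: By the law of cosines on triangle HBD: HD² = 13² + 13² − 2·13·13·cos(120°) = 507, so HD = 13·√3.
Step 2: By the inverse law of cosines on triangle BHD: cos(∠BHD) = (13² + (13·√3)² − 13²) / (2·13·13·√3) = 507/585.43 = 0.866, so ∠BHD = 30°.

Therefore, the measure of angle ∠BHD = 30°.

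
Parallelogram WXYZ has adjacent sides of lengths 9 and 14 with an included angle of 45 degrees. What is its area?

Area = 9 * 14 * sin(45°) = 126 * sqrt(2)/2 = 63*sqrt(2)

63*sqrt(2)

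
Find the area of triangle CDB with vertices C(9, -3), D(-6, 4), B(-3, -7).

Using the Shoelace formula for a triangle:
Area = (1/2)|x0(y1 - y2) + x1(y2 - y0) + x2(y0 - y1)|
Area = (1/2)|9(4 - -7) + -6(-7 - -3) + -3(-3 - 4)|
Area = (1/2)|99 + 24 + 21|
Area = (1/2)|144|
Area = (1/2)(144)
Area = 72

72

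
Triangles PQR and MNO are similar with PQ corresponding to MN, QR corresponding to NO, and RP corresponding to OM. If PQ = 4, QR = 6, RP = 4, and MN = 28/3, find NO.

Since the triangles are similar, the ratio of corresponding sides is constant.
Scale factor k = MN / PQ = 28/3 / 4 = 7/3
NO = k * QR = 7/3 * 6 = 14

14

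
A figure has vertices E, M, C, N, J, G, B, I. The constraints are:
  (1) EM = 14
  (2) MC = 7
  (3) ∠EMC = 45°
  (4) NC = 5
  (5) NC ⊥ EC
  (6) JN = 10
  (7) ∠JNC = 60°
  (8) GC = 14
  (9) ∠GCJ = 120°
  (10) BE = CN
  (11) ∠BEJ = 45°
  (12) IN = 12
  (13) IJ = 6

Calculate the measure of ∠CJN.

Step 1: By the law of cosines on triangle JNC: JC² = 10² + 5² − 2·10·5·cos(60°) = 75, so JC = 5·√3.
Step 2: By the inverse law of cosines on triangle CJN: cos(∠CJN) = ((5·√3)² + 10² − 5²) / (2·5·√3·10) = 150/173.21 = 0.866, so ∠CJN = 30°.

Therefore, the measure of angle ∠CJN = 30°.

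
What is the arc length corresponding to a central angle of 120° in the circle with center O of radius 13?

The full circumference is 2πr = 2π(13) = 26*pi.
The arc spans 120° out of 360°, which is a fraction of 1/3.
Arc length = 26*pi × 1/3 = 26*pi/3.

26*pi/3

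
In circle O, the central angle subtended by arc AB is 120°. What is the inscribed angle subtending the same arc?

Inscribed angle = 120° / 2 = 60° (inscribed angle theorem).

60°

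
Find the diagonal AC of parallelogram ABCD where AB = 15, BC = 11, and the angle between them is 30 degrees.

Using the law of cosines:
d^2 = 15^2 + 11^2 - 2(15)(11)cos(30 degrees)
d^2 = 225 + 121 - 330*sqrt(3)/2
d^2 = 346 - 165*sqrt(3)
d = sqrt(346 - 165*sqrt(3))

sqrt(346 - 165*sqrt(3))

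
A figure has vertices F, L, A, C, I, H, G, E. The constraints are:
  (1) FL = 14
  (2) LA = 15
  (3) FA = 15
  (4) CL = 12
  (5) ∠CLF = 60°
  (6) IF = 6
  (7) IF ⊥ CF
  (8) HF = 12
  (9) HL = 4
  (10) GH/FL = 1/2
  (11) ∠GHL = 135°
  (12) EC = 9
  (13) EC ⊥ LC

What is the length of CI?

Step 1: By the law of cosines on triangle FLC: FC² = 14² + 12² − 2·14·12·cos(60°) = 172, so FC = 2·√43.
Step 2: By the law of cosines on triangle CFI: CI² = (2·√43)² + 6² − 2·2·√43·6·cos(90°) = 208, so CI = 4·√13.

Therefore, the length of CI = 4·√13.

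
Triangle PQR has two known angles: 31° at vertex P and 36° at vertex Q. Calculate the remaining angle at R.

angle R = 180 - 31 - 36 = 113 degrees.

113 degrees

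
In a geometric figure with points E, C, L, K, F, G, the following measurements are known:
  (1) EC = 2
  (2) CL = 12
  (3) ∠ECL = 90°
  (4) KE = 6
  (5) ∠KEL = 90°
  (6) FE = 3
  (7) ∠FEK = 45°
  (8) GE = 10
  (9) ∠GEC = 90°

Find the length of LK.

Step 1: By the law of cosines on triangle LCE: LE² = 12² + 2² − 2·12·2·cos(90°) = 148, so LE = 2·√37.
Step 2: By the law of cosines on triangle LEK: LK² = (2·√37)² + 6² − 2·2·√37·6·cos(90°) = 184, so LK = 2·√46.

Therefore, the length of LK = 2·√46.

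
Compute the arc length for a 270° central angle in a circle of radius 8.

Arc length = 2πr × θ/360
= 2π × 8 × 3/4
= 12*pi

12*pi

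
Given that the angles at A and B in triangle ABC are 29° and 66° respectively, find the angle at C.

The interior angles sum to 180°: angle C = 180 - 29 - 66 = 85°.
The triangle is acute (angles 29°, 66°, 85°).

85 degrees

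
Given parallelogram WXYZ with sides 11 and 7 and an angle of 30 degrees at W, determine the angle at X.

Consecutive angles are supplementary: angle X = 180 - 30 = 150 degrees.

150 degrees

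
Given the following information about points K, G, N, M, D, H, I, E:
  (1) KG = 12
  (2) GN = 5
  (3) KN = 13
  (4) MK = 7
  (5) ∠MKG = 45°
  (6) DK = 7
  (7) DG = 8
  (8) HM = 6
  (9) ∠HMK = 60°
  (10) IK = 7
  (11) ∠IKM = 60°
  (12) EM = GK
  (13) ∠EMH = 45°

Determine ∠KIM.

Step 1: By the law of cosines on triangle IKM: IM² = 7² + 7² − 2·7·7·cos(60°) = 49, so IM = 7.
Step 2: By the inverse law of cosines on triangle KIM: cos(∠KIM) = (7² + 7² − 7²) / (2·7·7) = 49/98 = 0.5, so ∠KIM = 60°.

Therefore, the measure of angle ∠KIM = 60°.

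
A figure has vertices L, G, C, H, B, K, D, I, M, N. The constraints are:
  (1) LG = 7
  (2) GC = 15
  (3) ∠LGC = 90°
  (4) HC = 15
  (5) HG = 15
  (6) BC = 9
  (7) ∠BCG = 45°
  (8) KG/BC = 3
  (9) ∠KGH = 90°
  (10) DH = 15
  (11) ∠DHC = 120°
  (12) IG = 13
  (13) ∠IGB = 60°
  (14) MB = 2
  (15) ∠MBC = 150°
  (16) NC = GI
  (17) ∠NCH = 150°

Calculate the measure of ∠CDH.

Step 1: By the law of cosines on triangle DHC: DC² = 15² + 15² − 2·15·15·cos(120°) = 675, so DC = 15·√3.
Step 2: By the inverse law of cosines on triangle CDH: cos(∠CDH) = ((15·√3)² + 15² − 15²) / (2·15·√3·15) = 675/779.42 = 0.866, so ∠CDH = 30°.

Therefore, the measure of angle ∠CDH = 30°.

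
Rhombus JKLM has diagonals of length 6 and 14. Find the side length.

The diagonals of a rhombus bisect each other at right angles.
Half-diagonals: 6/2 = 3 and 14/2 = 7
side = sqrt(3^2 + 7^2)
side = sqrt(9 + 49)
side = sqrt(58)

sqrt(58)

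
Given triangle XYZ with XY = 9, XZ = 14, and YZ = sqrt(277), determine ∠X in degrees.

By the inverse law of cosines: cos(X) = (XY² + XZ² - YZ²) / (2 × XY × XZ)
cos(X) = (9² + 14² - (sqrt(277))²) / (2 × 9 × 14)
cos(X) = (81 + 196 - (277)) / 252
cos(X) = 0
X = arccos(0) = 90°

90°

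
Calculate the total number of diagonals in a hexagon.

The number of diagonals in an n-gon is n(n - 3)/2.
For n = 6: 6(6 - 3)/2 = 6 × 3 / 2 = 9.

9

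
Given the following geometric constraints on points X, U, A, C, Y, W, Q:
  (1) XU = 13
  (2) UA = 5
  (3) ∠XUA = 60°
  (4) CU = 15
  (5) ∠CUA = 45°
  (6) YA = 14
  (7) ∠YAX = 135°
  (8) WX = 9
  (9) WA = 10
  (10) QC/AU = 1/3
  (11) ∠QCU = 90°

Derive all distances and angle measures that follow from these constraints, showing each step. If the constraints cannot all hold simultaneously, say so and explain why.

The constraints are consistent.

From the given relations:
  QC = 1/3·AU = 1/3·5 ≈ 1.67

Step 1: From XU = 13, UA = 5, and ∠XUA = 60°, by the law of cosines:
  XA² = XU² + UA² - 2·XU·UA·cos(60°) = 169 + 25 - 65 = 129
  XA = √129

Step 2: From UC = 15, CQ = 1.67, and ∠UCQ = 90°, by the law of cosines:
  UQ² = UC² + CQ² - 2·UC·CQ·cos(90°) = 225 + 2.778 - 0 = 227.8
  UQ ≈ 15.09

Step 3: From AU = 5, UC = 15, and ∠AUC = 45°, by the law of cosines:
  AC² = AU² + UC² - 2·AU·UC·cos(45°) = 25 + 225 - 106.1 = 143.9
  AC ≈ 12

Step 4: From XA = √129, AY = 14, and ∠XAY = 135°, by the law of cosines:
  XY² = XA² + AY² - 2·XA·AY·cos(135°) = 129 + 196 + 224.9 = 549.9
  XY ≈ 23.45

Step 5: From XA = √129, XU = 13, AU = 5, by the inverse law of cosines:
  cos(∠AXU) = (XA² + XU² - AU²) / (2·XA·XU)
  ∠AXU = 22.41°

Step 6: From XA = √129, XW = 9, AW = 10, by the inverse law of cosines:
  cos(∠AXW) = (XA² + XW² - AW²) / (2·XA·XW)
  ∠AXW = 57.45°

Step 7: From UC = 15, UQ = 15.09, CQ = 1.67, by the inverse law of cosines:
  cos(∠CUQ) = (UC² + UQ² - CQ²) / (2·UC·UQ)
  ∠CUQ = 6.34°

Step 8: From AC = 12, AU = 5, CU = 15, by the inverse law of cosines:
  cos(∠CAU) = (AC² + AU² - CU²) / (2·AC·AU)
  ∠CAU = 117.86°

Step 9: From AU = 5, AX = √129, UX = 13, by the inverse law of cosines:
  cos(∠UAX) = (AU² + AX² - UX²) / (2·AU·AX)
  ∠UAX = 97.59°

Step 10: From AW = 10, AX = √129, WX = 9, by the inverse law of cosines:
  cos(∠WAX) = (AW² + AX² - WX²) / (2·AW·AX)
  ∠WAX = 49.34°

Step 11: From CA = 12, CU = 15, AU = 5, by the inverse law of cosines:
  cos(∠ACU) = (CA² + CU² - AU²) / (2·CA·CU)
  ∠ACU = 17.14°

Step 12: From WA = 10, WX = 9, AX = √129, by the inverse law of cosines:
  cos(∠AWX) = (WA² + WX² - AX²) / (2·WA·WX)
  ∠AWX = 73.21°

Step 13: From QC = 1.67, QU = 15.09, CU = 15, by the inverse law of cosines:
  cos(∠CQU) = (QC² + QU² - CU²) / (2·QC·QU)
  ∠CQU = 83.66°

Step 14: From XA = √129, XY = 23.45, AY = 14, by the inverse law of cosines:
  cos(∠AXY) = (XA² + XY² - AY²) / (2·XA·XY)
  ∠AXY = 24.97°

Step 15: From YA = 14, YX = 23.45, AX = √129, by the inverse law of cosines:
  cos(∠AYX) = (YA² + YX² - AX²) / (2·YA·YX)
  ∠AYX = 20.03°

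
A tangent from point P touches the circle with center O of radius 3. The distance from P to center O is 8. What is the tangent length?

The tangent, radius, and line from the external point to the center form a right triangle.
The right angle is where the tangent meets the radius.
By the Pythagorean theorem: tangent² + 3² = 8²
tangent² = 64 - 9 = 55
tangent = sqrt(55)

sqrt(55)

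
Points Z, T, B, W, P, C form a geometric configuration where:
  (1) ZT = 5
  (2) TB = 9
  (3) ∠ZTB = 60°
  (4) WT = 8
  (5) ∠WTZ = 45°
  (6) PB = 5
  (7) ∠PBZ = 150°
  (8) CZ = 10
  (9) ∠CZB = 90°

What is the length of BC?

Step 1: By the law of cosines on triangle ZTB: ZB² = 5² + 9² − 2·5·9·cos(60°) = 61, so ZB = √61.
Step 2: By the law of cosines on triangle BZC: BC² = √61² + 10² − 2·√61·10·cos(90°) = 161, so BC = √161.

Therefore, the length of BC = √161.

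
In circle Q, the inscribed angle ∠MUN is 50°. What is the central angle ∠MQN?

The inscribed angle theorem states that a central angle is always twice any inscribed angle that subtends the same arc.
Since the inscribed angle is 50°, the central angle = 2 × 50° = 100°.

100°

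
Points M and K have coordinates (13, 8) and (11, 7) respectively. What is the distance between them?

d = sqrt((11 - 13)^2 + (7 - 8)^2)
d = sqrt(-2^2 + -1^2)
d = sqrt(4 + 1)
d = sqrt(5)

sqrt(5)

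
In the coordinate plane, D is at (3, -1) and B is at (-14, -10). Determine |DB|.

d = sqrt((-14 - 3)^2 + (-10 - -1)^2)
d = sqrt(-17^2 + -9^2)
d = sqrt(289 + 81)
d = sqrt(370)

sqrt(370)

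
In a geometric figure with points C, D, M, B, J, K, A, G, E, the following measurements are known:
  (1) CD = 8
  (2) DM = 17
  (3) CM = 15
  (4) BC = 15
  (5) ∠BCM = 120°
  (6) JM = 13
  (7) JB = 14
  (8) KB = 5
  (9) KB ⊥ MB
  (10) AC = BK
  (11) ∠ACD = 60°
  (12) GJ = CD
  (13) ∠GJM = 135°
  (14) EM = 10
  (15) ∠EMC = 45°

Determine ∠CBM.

Step 1: By the law of cosines on triangle BCM: BM² = 15² + 15² − 2·15·15·cos(120°) = 675, so BM = 15·√3.
Step 2: By the inverse law of cosines on triangle CBM: cos(∠CBM) = (15² + (15·√3)² − 15²) / (2·15·15·√3) = 675/779.42 = 0.866, so ∠CBM = 30°.

Therefore, the measure of angle ∠CBM = 30°.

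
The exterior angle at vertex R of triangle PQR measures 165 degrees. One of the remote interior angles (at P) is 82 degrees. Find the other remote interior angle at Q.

By the exterior angle theorem: exterior angle = sum of remote interior angles.
165 = 82 + angle Q
angle Q = 165 - 82 = 83 degrees

83 degrees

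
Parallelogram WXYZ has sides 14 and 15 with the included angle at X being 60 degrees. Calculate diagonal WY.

Using the law of cosines:
d^2 = 14^2 + 15^2 - 2(14)(15)cos(60 degrees)
d^2 = 196 + 225 - 420*1/2
d^2 = 211
d = sqrt(211)

sqrt(211)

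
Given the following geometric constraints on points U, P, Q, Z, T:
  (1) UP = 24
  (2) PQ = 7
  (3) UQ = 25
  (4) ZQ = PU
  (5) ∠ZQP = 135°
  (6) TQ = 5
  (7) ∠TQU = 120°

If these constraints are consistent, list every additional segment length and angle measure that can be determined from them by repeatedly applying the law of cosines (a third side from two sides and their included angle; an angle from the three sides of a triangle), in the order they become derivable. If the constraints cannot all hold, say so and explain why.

The constraints are consistent. Derivable facts, in order:
After 1 step:
- PZ ≈ 29.37
- UT = 5·√31
- ∠PQU = 73.74°
- ∠PUQ = 16.26°
- ∠QPU = 90°
After 2 steps:
- ∠PZQ = 9.7°
- ∠QPZ = 35.3°
- ∠QTU = 51.05°
- ∠QUT = 8.95°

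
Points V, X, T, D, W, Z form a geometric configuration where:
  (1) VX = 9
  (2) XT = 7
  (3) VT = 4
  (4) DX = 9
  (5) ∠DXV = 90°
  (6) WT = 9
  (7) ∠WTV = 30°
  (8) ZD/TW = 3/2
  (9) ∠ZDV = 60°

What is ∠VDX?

Step 1: By the law of cosines on triangle DXV: DV² = 9² + 9² − 2·9·9·cos(90°) = 162, so DV = 9·√2.
Step 2: By the inverse law of cosines on triangle VDX: cos(∠VDX) = ((9·√2)² + 9² − 9²) / (2·9·√2·9) = 162/229.1 = 0.7071, so ∠VDX = 45°.

Therefore, the measure of angle ∠VDX = 45°.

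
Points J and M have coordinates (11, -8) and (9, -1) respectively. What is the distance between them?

The horizontal distance is |9 - 11| = 2 and the vertical distance is |-1 - -8| = 7.
By the Pythagorean theorem, d = sqrt(2^2 + 7^2) = sqrt(53).

sqrt(53)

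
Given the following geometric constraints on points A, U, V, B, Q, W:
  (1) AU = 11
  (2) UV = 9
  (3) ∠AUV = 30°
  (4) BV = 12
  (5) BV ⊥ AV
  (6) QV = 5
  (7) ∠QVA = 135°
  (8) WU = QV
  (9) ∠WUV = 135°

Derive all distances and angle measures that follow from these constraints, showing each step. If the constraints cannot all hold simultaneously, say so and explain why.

The constraints are consistent.

From the given relations:
  WU = QV = 5

Step 1: From AU = 11, UV = 9, and ∠AUV = 30°, by the law of cosines:
  AV² = AU² + UV² - 2·AU·UV·cos(30°) = 121 + 81 - 171.5 = 30.53
  AV ≈ 5.53

Step 2: From VU = 9, UW = 5, and ∠VUW = 135°, by the law of cosines:
  VW² = VU² + UW² - 2·VU·UW·cos(135°) = 81 + 25 + 63.64 = 169.6
  VW ≈ 13.02

Step 3: From AV = 5.53, VB = 12, and ∠AVB = 90°, by the law of cosines:
  AB² = AV² + VB² - 2·AV·VB·cos(90°) = 30.53 + 144 - 0 = 174.5
  AB ≈ 13.21

Step 4: From AV = 5.53, VQ = 5, and ∠AVQ = 135°, by the law of cosines:
  AQ² = AV² + VQ² - 2·AV·VQ·cos(135°) = 30.53 + 25 + 39.07 = 94.6
  AQ ≈ 9.73

Step 5: From AU = 11, AV = 5.53, UV = 9, by the inverse law of cosines:
  cos(∠UAV) = (AU² + AV² - UV²) / (2·AU·AV)
  ∠UAV = 54.53°

Step 6: From VA = 5.53, VU = 9, AU = 11, by the inverse law of cosines:
  cos(∠AVU) = (VA² + VU² - AU²) / (2·VA·VU)
  ∠AVU = 95.47°

Step 7: From VU = 9, VW = 13.02, UW = 5, by the inverse law of cosines:
  cos(∠UVW) = (VU² + VW² - UW²) / (2·VU·VW)
  ∠UVW = 15.75°

Step 8: From WU = 5, WV = 13.02, UV = 9, by the inverse law of cosines:
  cos(∠UWV) = (WU² + WV² - UV²) / (2·WU·WV)
  ∠UWV = 29.25°

Step 9: From AB = 13.21, AV = 5.53, BV = 12, by the inverse law of cosines:
  cos(∠BAV) = (AB² + AV² - BV²) / (2·AB·AV)
  ∠BAV = 65.28°

Step 10: From AQ = 9.73, AV = 5.53, QV = 5, by the inverse law of cosines:
  cos(∠QAV) = (AQ² + AV² - QV²) / (2·AQ·AV)
  ∠QAV = 21.32°

Step 11: From BA = 13.21, BV = 12, AV = 5.53, by the inverse law of cosines:
  cos(∠ABV) = (BA² + BV² - AV²) / (2·BA·BV)
  ∠ABV = 24.72°

Step 12: From QA = 9.73, QV = 5, AV = 5.53, by the inverse law of cosines:
  cos(∠AQV) = (QA² + QV² - AV²) / (2·QA·QV)
  ∠AQV = 23.68°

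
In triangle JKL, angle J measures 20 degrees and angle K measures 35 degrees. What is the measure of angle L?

Let angle L = x. Then 20 + 35 + x = 180.
x = 180 - 55 = 125 degrees.

125 degrees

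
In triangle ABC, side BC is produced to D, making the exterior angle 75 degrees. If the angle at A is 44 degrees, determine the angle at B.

By the exterior angle theorem: exterior angle = sum of remote interior angles.
75 = 44 + angle B
angle B = 75 - 44 = 31 degrees

31 degrees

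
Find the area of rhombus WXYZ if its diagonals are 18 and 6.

The diagonals of a rhombus divide it into four right triangles.
Each triangle has legs 18/ 2 = 9 and 6/2 = 3, so each has area (1/2)*9*3 = 27/2.
Four such triangles give total area = (d1 * d2) / 2 = 54.

54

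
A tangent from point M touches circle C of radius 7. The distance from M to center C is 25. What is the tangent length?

tangent = √(d² - r²) = √(25² - 7²) = √(625 - 49) = √576 = 24

24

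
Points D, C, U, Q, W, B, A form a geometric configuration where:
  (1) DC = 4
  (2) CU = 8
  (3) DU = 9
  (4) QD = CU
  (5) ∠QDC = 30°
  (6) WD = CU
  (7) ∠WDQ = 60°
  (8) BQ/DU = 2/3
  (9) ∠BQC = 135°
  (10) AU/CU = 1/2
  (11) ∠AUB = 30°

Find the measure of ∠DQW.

From the given relations: QD = CU = 8; WD = CU = 8.
Step 1: By the law of cosines on triangle QDW: QW² = 8² + 8² − 2·8·8·cos(60°) = 64, so QW = 8.
Step 2: By the inverse law of cosines on triangle DQW: cos(∠DQW) = (8² + 8² − 8²) / (2·8·8) = 64/128 = 0.5, so ∠DQW = 60°.

Therefore, the measure of angle ∠DQW = 60°.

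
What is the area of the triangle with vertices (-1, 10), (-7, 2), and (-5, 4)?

The Shoelace formula computes the area from vertex coordinates by summing cross products.
For vertices (-1,10), (-7,2), (-5,4):
Signed sum = -1*2 - -7*10 + -7*4 - -5*2 + -5*10 - -1*4
= 68 + -18 + -46 = 4
Area = (1/2)|4| = 2.

2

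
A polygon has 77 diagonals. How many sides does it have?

Using d = n(n - 3)/2, we solve 77 = n(n - 3)/2.
So n(n - 3) = 154.
Testing n = 14: 14 * 11 = 154 = 154. Correct.
The polygon has 14 sides.

14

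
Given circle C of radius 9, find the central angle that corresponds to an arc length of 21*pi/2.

The full circumference is 2πr = 18*pi.
The arc is 21*pi/2 / 18*pi = 7/12 of the full circle.
So the central angle = 7/12 × 360° = 210°.

210°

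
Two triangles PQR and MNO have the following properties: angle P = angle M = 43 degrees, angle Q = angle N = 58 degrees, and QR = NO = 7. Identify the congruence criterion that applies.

The given information provides:
angle P = angle M = 43 degrees, angle Q = angle N = 58 degrees, and QR = NO = 7
This matches the AAS congruence theorem.
Two pairs of corresponding angles and a non-included side are equal (Angle-Angle-Side).

AAS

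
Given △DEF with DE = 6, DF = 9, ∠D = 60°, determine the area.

Area = (1/2) * DE * DF * sin(D)
Area = (1/2) * 6 * 9 * sin(60°)
Area = (1/2) * 6 * 9 * sqrt(3)/2
Area = 27*sqrt(3)/2

27*sqrt(3)/2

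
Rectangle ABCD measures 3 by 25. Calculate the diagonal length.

Using the Pythagorean theorem:
d² = 3² + 25² = 9 + 625 = 634
d = sqrt(634)

sqrt(634)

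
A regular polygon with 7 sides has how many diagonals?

Total line segments between 7 vertices = C(7,2) = 21.
Subtract the 7 sides: 21 - 7 = 14 diagonals.

14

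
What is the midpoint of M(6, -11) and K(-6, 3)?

The midpoint is the point halfway along the segment.
Move half the horizontal distance: 6 + (-6 - 6)/2 = 6 + -12/2 = 0
Move half the vertical distance: -11 + (3 - -11)/2 = -11 + 14/2 = -4
Midpoint = (0, -4)

(0, -4)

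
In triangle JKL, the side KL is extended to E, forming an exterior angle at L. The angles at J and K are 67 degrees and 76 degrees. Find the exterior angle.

The interior angle at L is 180 - 67 - 76 = 37 degrees.
The exterior angle and interior angle at L are supplementary:
Exterior angle = 180 - 37 = 143 degrees.

143 degrees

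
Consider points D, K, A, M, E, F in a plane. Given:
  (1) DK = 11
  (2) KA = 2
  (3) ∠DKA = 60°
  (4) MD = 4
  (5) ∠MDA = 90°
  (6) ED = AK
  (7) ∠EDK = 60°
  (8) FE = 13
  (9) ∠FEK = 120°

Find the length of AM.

Step 1: By the law of cosines on triangle DKA: DA² = 11² + 2² − 2·11·2·cos(60°) = 103, so DA = √103.
Step 2: By the law of cosines on triangle ADM: AM² = √103² + 4² − 2·√103·4·cos(90°) = 119, so AM = √119.

Therefore, the length of AM = √119.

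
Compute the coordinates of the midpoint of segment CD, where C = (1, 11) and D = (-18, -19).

M = ((x₁ + x₂)/2, (y₁ + y₂)/2)
= ((1 + -18)/2, (11 + -19)/2)
= (-17/2, -8/2) = (-17/2, -4)

(-17/2, -4)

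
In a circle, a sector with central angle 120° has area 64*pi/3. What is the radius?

Sector area A = πr² × θ/360, so r² = 360A / (πθ).
r² = 360 × 64*pi/3 / (π × 120)
r² = 64
r = 8

8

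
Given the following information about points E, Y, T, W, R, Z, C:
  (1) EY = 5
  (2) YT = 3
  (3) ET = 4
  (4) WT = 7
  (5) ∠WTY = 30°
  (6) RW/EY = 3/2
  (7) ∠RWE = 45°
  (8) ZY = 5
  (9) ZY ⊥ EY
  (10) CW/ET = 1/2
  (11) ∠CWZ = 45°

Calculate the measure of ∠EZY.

Step 1: By the law of cosines on triangle ZYE: ZE² = 5² + 5² − 2·5·5·cos(90°) = 50, so ZE = 5·√2.
Step 2: By the inverse law of cosines on triangle EZY: cos(∠EZY) = ((5·√2)² + 5² − 5²) / (2·5·√2·5) = 50/70.71 = 0.7071, so ∠EZY = 45°.

Therefore, the measure of angle ∠EZY = 45°.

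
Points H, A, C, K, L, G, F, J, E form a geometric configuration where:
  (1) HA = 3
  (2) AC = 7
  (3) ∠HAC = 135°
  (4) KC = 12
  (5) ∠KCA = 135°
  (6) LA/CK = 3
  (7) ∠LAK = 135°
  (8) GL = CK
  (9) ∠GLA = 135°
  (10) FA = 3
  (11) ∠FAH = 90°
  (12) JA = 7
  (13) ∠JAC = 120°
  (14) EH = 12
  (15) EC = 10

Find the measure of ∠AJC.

Step 1: By the law of cosines on triangle JAC: JC² = 7² + 7² − 2·7·7·cos(120°) = 147, so JC = 7·√3.
Step 2: By the inverse law of cosines on triangle AJC: cos(∠AJC) = (7² + (7·√3)² − 7²) / (2·7·7·√3) = 147/169.74 = 0.866, so ∠AJC = 30°.

Therefore, the measure of angle ∠AJC = 30°.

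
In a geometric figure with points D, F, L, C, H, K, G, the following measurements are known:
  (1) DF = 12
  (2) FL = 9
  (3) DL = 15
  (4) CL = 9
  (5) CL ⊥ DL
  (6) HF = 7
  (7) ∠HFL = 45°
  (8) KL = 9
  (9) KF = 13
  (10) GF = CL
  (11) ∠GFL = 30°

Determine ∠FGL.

From the given relations: GF = CL = 9.
Step 1: By the law of cosines on triangle GFL: GL² = 9² + 9² − 2·9·9·cos(30°) = 21.7, so GL ≈ 4.66.
Step 2: By the inverse law of cosines on triangle FGL: cos(∠FGL) = (9² + 4.66² − 9²) / (2·9·4.66) = 21.7/83.86 = 0.2588, so ∠FGL = 75°.

Therefore, the measure of angle ∠FGL = 75°.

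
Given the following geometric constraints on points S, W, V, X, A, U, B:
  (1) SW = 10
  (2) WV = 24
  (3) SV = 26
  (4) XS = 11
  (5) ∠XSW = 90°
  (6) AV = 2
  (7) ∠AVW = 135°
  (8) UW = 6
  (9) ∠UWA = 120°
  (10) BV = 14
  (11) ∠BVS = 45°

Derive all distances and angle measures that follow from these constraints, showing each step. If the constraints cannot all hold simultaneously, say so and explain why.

The constraints are consistent.

Step 1: From SV = 26, VB = 14, and ∠SVB = 45°, by the law of cosines:
  SB² = SV² + VB² - 2·SV·VB·cos(45°) = 676 + 196 - 514.8 = 357.2
  SB ≈ 18.9

Step 2: From WS = 10, SX = 11, and ∠WSX = 90°, by the law of cosines:
  WX² = WS² + SX² - 2·WS·SX·cos(90°) = 100 + 121 - 0 = 221
  WX ≈ 14.87

Step 3: From WV = 24, VA = 2, and ∠WVA = 135°, by the law of cosines:
  WA² = WV² + VA² - 2·WV·VA·cos(135°) = 576 + 4 + 67.88 = 647.9
  WA ≈ 25.45

Step 4: From SV = 26, SW = 10, VW = 24, by the inverse law of cosines:
  cos(∠VSW) = (SV² + SW² - VW²) / (2·SV·SW)
  ∠VSW = 67.38°

Step 5: From WS = 10, WV = 24, SV = 26, by the inverse law of cosines:
  cos(∠SWV) = (WS² + WV² - SV²) / (2·WS·WV)
  ∠SWV = 90°

Step 6: From VS = 26, VW = 24, SW = 10, by the inverse law of cosines:
  cos(∠SVW) = (VS² + VW² - SW²) / (2·VS·VW)
  ∠SVW = 22.62°

Step 7: From AW = 25.45, WU = 6, and ∠AWU = 120°, by the law of cosines:
  AU² = AW² + WU² - 2·AW·WU·cos(120°) = 647.9 + 36 + 152.7 = 836.6
  AU ≈ 28.92

Step 8: From SB = 18.9, SV = 26, BV = 14, by the inverse law of cosines:
  cos(∠BSV) = (SB² + SV² - BV²) / (2·SB·SV)
  ∠BSV = 31.59°

Step 9: From WA = 25.45, WV = 24, AV = 2, by the inverse law of cosines:
  cos(∠AWV) = (WA² + WV² - AV²) / (2·WA·WV)
  ∠AWV = 3.19°

Step 10: From WS = 10, WX = 14.87, SX = 11, by the inverse law of cosines:
  cos(∠SWX) = (WS² + WX² - SX²) / (2·WS·WX)
  ∠SWX = 47.73°

Step 11: From XS = 11, XW = 14.87, SW = 10, by the inverse law of cosines:
  cos(∠SXW) = (XS² + XW² - SW²) / (2·XS·XW)
  ∠SXW = 42.27°

Step 12: From AV = 2, AW = 25.45, VW = 24, by the inverse law of cosines:
  cos(∠VAW) = (AV² + AW² - VW²) / (2·AV·AW)
  ∠VAW = 41.81°

Step 13: From BS = 18.9, BV = 14, SV = 26, by the inverse law of cosines:
  cos(∠SBV) = (BS² + BV² - SV²) / (2·BS·BV)
  ∠SBV = 103.41°

Step 14: From AU = 28.92, AW = 25.45, UW = 6, by the inverse law of cosines:
  cos(∠UAW) = (AU² + AW² - UW²) / (2·AU·AW)
  ∠UAW = 10.35°

Step 15: From UA = 28.92, UW = 6, AW = 25.45, by the inverse law of cosines:
  cos(∠AUW) = (UA² + UW² - AW²) / (2·UA·UW)
  ∠AUW = 49.65°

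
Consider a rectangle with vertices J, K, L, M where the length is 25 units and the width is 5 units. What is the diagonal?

Using the Pythagorean theorem:
d² = 25² + 5² = 625 + 25 = 650
d = sqrt(650) = 5*sqrt(26)

5*sqrt(26)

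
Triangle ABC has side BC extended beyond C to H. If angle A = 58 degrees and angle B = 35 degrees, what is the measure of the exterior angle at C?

Exterior angle = 58 + 35 = 93 degrees (exterior angle theorem).

93 degrees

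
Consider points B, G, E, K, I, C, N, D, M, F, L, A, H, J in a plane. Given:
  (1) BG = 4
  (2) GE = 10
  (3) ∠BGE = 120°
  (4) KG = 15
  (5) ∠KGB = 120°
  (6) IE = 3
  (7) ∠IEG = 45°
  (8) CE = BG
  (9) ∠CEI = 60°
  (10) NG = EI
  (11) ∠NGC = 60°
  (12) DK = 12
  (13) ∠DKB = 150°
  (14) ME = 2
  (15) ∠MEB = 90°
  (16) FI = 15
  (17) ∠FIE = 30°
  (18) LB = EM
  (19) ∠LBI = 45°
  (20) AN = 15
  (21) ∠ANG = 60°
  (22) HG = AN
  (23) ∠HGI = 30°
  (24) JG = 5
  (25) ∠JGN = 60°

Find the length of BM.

Step 1: By the law of cosines on triangle BGE: BE² = 4² + 10² − 2·4·10·cos(120°) = 156, so BE = 2·√39.
Step 2: By the law of cosines on triangle BEM: BM² = (2·√39)² + 2² − 2·2·√39·2·cos(90°) = 160, so BM = 4·√10.

Therefore, the length of BM = 4·√10.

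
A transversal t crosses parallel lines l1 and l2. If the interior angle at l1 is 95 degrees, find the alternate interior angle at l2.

Alternate interior angles formed by parallel lines and a transversal are equal.
The given angle is 95 degrees.
The alternate interior angle = 95 degrees.

95 degrees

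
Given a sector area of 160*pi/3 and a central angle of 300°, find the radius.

Sector area A = πr² × θ/360, so r² = 360A / (πθ).
r² = 360 × 160*pi/3 / (π × 300)
r² = 64
r = 8

8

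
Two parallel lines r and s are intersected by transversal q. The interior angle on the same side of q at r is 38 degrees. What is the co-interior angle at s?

Co-interior angles sum to 180: 180 - 38 = 142 degrees.

142 degrees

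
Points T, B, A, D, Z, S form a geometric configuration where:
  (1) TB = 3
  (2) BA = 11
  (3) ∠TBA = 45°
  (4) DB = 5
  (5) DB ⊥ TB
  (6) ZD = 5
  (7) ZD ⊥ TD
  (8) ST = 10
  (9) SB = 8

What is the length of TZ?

Step 1: By the law of cosines on triangle DBT: DT² = 5² + 3² − 2·5·3·cos(90°) = 34, so DT = √34.
Step 2: By the law of cosines on triangle TDZ: TZ² = √34² + 5² − 2·√34·5·cos(90°) = 59, so TZ = √59.

Therefore, the length of TZ = √59.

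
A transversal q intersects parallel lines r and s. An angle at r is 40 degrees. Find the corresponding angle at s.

When a transversal crosses parallel lines, angles in the same position at each intersection are called corresponding angles.
These are always equal, so the answer is 40 degrees.

40 degrees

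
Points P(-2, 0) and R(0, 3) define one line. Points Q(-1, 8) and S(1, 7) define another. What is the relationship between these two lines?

Slope of line 1: m1 = (3 - 0)/(0 - -2) = 3/2 = 3/2
Slope of line 2: m2 = (7 - 8)/(1 - -1) = -1/2 = -1/2
For parallel lines we need equal slopes: 3/2 != -1/2.
For perpendicular lines we need m1*m2 = -1: (3/2)(-1/2) = -3/4 != -1.
Since neither condition holds, the lines are neither parallel nor perpendicular.

Neither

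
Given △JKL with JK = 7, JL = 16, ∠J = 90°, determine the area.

When two sides and the included angle are known, the area formula is (1/2)ab sin(C).
The height from one side to the opposite vertex is 16 sin(90°) = 16.
Area = (1/2) * 7 * 16 = 56.

56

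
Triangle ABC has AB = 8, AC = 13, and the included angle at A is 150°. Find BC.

By the law of cosines: BC^2 = AB^2 + AC^2 - 2*AB*AC*cos(A)
BC^2 = 8^2 + 13^2 - 2*8*13*cos(150°)
BC^2 = 64 + 169 - 208*(-sqrt(3)/2)
BC^2 = 104*sqrt(3) + 233
BC = sqrt(104*sqrt(3) + 233)

sqrt(104*sqrt(3) + 233)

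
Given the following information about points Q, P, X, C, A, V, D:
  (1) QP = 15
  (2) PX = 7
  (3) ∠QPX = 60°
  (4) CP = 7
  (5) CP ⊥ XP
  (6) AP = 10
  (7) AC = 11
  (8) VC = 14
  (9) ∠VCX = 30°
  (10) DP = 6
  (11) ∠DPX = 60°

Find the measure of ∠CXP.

Step 1: By the law of cosines on triangle XPC: XC² = 7² + 7² − 2·7·7·cos(90°) = 98, so XC = 7·√2.
Step 2: By the inverse law of cosines on triangle CXP: cos(∠CXP) = ((7·√2)² + 7² − 7²) / (2·7·√2·7) = 98/138.59 = 0.7071, so ∠CXP = 45°.

Therefore, the measure of angle ∠CXP = 45°.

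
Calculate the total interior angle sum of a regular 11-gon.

The sum of interior angles of an n-sided polygon is (n - 2) * 180.
For n = 11: (11 - 2) * 180 = 9 * 180 = 1620 degrees.

1620 degrees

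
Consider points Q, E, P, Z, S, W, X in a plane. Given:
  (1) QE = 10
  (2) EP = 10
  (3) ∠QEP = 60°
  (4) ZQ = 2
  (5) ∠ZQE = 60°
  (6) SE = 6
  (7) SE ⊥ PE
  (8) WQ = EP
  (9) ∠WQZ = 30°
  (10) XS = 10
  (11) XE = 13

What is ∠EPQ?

Step 1: By the law of cosines on triangle PEQ: PQ² = 10² + 10² − 2·10·10·cos(60°) = 100, so PQ = 10.
Step 2: By the inverse law of cosines on triangle EPQ: cos(∠EPQ) = (10² + 10² − 10²) / (2·10·10) = 100/200 = 0.5, so ∠EPQ = 60°.

Therefore, the measure of angle ∠EPQ = 60°.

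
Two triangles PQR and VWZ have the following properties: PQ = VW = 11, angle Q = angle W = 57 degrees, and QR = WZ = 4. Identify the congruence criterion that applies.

The given information provides:
PQ = VW = 11, angle Q = angle W = 57 degrees, and QR = WZ = 4
This matches the SAS congruence theorem.
Two pairs of corresponding sides and the included angle are equal (Side-Angle-Side).

SAS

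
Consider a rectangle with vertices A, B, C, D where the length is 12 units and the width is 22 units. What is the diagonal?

Using the Pythagorean theorem:
d² = 12² + 22² = 144 + 484 = 628
d = sqrt(628) = 2*sqrt(157)

2*sqrt(157)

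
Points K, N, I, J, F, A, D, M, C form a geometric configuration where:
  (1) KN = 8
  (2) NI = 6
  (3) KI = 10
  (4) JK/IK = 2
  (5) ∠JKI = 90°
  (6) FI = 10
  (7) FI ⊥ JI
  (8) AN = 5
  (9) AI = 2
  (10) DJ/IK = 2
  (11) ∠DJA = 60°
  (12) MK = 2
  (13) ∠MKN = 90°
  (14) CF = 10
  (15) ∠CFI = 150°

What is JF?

From the given relations: JK = 2·IK = 2·10 = 20.
Step 1: By the law of cosines on triangle JKI: JI² = 20² + 10² − 2·20·10·cos(90°) = 500, so JI = 10·√5.
Step 2: By the law of cosines on triangle JIF: JF² = (10·√5)² + 10² − 2·10·√5·10·cos(90°) = 600, so JF = 10·√6.

Therefore, the length of JF = 10·√6.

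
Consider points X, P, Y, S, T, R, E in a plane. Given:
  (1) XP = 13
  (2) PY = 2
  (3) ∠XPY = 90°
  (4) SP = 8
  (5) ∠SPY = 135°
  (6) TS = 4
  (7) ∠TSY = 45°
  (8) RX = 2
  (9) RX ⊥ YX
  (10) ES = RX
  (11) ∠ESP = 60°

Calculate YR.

Step 1: By the law of cosines on triangle XPY: XY² = 13² + 2² − 2·13·2·cos(90°) = 173, so XY = √173.
Step 2: By the law of cosines on triangle YXR: YR² = √173² + 2² − 2·√173·2·cos(90°) = 177, so YR = √177.

Therefore, the length of YR = √177.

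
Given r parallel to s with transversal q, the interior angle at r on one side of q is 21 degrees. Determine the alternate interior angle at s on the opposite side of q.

Alternate interior angles formed by parallel lines and a transversal are equal.
The given angle is 21 degrees.
The alternate interior angle = 21 degrees.

21 degrees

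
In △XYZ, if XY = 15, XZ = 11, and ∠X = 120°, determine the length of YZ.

When two sides and the included angle are known, the law of cosines gives the third side.
c^2 = a^2 + b^2 - 2ab cos(C) generalizes the Pythagorean theorem to non-right triangles.
Here: YZ^2 = 225 + 121 - 330*(-1/2) = 511
YZ = sqrt(511)

sqrt(511)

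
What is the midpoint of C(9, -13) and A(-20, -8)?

M = ((x₁ + x₂)/2, (y₁ + y₂)/2)
= ((9 + -20)/2, (-13 + -8)/2)
= (-11/2, -21/2) = (-11/2, -21/2)

(-11/2, -21/2)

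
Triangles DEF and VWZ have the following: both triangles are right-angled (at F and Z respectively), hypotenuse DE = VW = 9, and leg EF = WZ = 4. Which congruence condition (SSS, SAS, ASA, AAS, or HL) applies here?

The given information provides:
both triangles are right-angled (at F and Z respectively), hypotenuse DE = VW = 9, and leg EF = WZ = 4
This matches the HL congruence theorem.
The hypotenuse and one leg of two right triangles are equal (Hypotenuse-Leg).

HL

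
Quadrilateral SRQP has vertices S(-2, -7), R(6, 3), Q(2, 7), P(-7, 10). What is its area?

Using the Shoelace formula for a quadrilateral (vertices in order):
Area = (1/2)|sum of (x_i * y_(i+1) - x_(i+1) * y_i)|
Terms: (-2*3 - 6*-7) = 36, (6*7 - 2*3) = 36, (2*10 - -7*7) = 69, (-7*-7 - -2*10) = 69
Sum = 210
Area = (1/2)(210) = 105

105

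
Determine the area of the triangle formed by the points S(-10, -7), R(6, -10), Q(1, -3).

Shoelace: Area = (1/2)|-10(-10--3) + 6(-3--7) + 1(-7--10)| = (1/2)(97) = 97/2

97/2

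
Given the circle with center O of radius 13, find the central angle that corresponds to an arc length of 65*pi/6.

Arc length L = 2πr × θ/360, so θ = 360L / (2πr).
θ = 360 × 65*pi/6 / (2π × 13)
θ = 150°
θ = 150°

150°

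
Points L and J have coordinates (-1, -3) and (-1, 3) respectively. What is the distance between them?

d = sqrt((-1 - -1)^2 + (3 - -3)^2)
d = sqrt(0^2 + 6^2)
d = sqrt(0 + 36)
d = sqrt(36) = 6

6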